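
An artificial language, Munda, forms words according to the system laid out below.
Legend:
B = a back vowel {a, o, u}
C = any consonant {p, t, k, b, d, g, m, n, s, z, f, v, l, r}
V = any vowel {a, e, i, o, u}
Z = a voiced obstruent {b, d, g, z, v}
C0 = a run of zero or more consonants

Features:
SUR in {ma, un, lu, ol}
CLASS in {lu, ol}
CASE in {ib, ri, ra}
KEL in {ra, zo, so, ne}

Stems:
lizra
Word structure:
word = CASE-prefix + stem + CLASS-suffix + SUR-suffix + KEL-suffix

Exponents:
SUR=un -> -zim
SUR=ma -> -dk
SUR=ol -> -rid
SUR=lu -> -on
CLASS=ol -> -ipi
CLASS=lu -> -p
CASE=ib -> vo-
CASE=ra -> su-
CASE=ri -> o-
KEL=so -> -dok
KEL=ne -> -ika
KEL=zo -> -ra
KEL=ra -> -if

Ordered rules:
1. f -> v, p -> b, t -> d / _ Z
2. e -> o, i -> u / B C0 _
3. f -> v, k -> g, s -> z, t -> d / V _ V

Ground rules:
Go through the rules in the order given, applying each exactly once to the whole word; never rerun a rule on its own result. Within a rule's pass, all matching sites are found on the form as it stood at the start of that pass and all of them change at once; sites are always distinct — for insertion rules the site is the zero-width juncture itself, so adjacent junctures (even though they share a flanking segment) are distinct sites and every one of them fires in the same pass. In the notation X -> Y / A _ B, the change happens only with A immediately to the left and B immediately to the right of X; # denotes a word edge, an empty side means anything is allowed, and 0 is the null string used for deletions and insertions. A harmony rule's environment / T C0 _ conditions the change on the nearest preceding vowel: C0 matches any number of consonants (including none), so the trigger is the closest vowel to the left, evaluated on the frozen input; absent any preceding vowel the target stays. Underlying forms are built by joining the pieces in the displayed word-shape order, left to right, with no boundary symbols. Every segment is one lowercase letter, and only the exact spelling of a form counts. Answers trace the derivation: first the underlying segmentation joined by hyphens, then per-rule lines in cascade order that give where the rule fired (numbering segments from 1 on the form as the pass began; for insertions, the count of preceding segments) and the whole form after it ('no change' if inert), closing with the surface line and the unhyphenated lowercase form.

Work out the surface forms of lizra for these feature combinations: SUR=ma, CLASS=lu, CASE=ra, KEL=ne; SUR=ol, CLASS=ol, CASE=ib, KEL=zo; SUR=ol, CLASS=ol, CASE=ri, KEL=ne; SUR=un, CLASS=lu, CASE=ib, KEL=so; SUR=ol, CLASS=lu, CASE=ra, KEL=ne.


cell SUR=ma, CLASS=lu, CASE=ra, KEL=ne:
underlying: su-lizra-p-dk-ika
1. f -> v, p -> b, t -> d / _ Z: fires at position(s) 8: sulizrabdkika
2. e -> o, i -> u / B C0 _: fires at position(s) 4, 11: suluzrabdkuka
3. f -> v, k -> g, s -> z, t -> d / V _ V: fires at position(s) 12: suluzrabdkuga
surface: suluzrabdkuga

cell SUR=ol, CLASS=ol, CASE=ib, KEL=zo:
underlying: vo-lizra-ipi-rid-ra
1. f -> v, p -> b, t -> d / _ Z: no change
2. e -> o, i -> u / B C0 _: fires at position(s) 4, 8: voluzraupiridra
3. f -> v, k -> g, s -> z, t -> d / V _ V: no change
surface: voluzraupiridra

cell SUR=ol, CLASS=ol, CASE=ri, KEL=ne:
underlying: o-lizra-ipi-rid-ika
1. f -> v, p -> b, t -> d / _ Z: no change
2. e -> o, i -> u / B C0 _: fires at position(s) 3, 7: oluzraupiridika
3. f -> v, k -> g, s -> z, t -> d / V _ V: fires at position(s) 14: oluzraupiridiga
surface: oluzraupiridiga

cell SUR=un, CLASS=lu, CASE=ib, KEL=so:
underlying: vo-lizra-p-zim-dok
1. f -> v, p -> b, t -> d / _ Z: fires at position(s) 8: volizrabzimdok
2. e -> o, i -> u / B C0 _: fires at position(s) 4, 10: voluzrabzumdok
3. f -> v, k -> g, s -> z, t -> d / V _ V: no change
surface: voluzrabzumdok

cell SUR=ol, CLASS=lu, CASE=ra, KEL=ne:
underlying: su-lizra-p-rid-ika
1. f -> v, p -> b, t -> d / _ Z: no change
2. e -> o, i -> u / B C0 _: fires at position(s) 4, 10: suluzraprudika
3. f -> v, k -> g, s -> z, t -> d / V _ V: fires at position(s) 13: suluzraprudiga
surface: suluzraprudiga


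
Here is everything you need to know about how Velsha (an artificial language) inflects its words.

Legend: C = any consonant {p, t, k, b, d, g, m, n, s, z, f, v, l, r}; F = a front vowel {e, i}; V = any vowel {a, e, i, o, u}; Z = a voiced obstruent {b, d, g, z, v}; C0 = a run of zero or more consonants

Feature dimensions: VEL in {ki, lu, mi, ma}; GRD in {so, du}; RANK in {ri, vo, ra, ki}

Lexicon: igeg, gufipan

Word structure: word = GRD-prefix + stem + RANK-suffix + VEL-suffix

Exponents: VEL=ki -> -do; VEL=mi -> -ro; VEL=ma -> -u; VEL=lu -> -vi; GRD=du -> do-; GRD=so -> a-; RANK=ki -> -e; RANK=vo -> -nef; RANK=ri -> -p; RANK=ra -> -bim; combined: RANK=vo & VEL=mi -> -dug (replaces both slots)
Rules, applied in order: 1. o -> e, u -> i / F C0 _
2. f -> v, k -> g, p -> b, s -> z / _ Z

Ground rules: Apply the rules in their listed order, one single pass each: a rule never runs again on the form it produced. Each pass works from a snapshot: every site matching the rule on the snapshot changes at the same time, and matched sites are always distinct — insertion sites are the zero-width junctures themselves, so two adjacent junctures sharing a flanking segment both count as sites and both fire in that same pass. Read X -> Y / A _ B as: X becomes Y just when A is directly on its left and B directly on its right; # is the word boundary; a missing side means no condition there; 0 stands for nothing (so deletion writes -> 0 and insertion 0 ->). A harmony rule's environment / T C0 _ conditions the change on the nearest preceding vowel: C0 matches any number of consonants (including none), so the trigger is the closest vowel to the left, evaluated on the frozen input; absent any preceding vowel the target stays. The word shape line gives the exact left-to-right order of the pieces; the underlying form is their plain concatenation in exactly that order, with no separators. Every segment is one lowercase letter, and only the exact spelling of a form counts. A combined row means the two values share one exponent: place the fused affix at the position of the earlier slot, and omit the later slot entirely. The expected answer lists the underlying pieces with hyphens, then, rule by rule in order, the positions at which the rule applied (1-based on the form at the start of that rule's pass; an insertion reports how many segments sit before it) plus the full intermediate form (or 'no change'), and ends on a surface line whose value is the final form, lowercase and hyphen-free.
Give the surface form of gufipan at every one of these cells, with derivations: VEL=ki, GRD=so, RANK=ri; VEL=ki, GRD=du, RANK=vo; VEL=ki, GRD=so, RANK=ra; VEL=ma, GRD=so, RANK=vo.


cell VEL=ki, GRD=so, RANK=ri:
underlying: a-gufipan-p-do
1. o -> e, u -> i / F C0 _: no change
2. f -> v, k -> g, p -> b, s -> z / _ Z: fires at position(s) 9: agufipanbdo
surface: agufipanbdo

cell VEL=ki, GRD=du, RANK=vo:
underlying: do-gufipan-nef-do
1. o -> e, u -> i / F C0 _: fires at position(s) 14: dogufipannefde
2. f -> v, k -> g, p -> b, s -> z / _ Z: fires at position(s) 12: dogufipannevde
surface: dogufipannevde

cell VEL=ki, GRD=so, RANK=ra:
underlying: a-gufipan-bim-do
1. o -> e, u -> i / F C0 _: fires at position(s) 13: agufipanbimde
2. f -> v, k -> g, p -> b, s -> z / _ Z: no change
surface: agufipanbimde

cell VEL=ma, GRD=so, RANK=vo:
underlying: a-gufipan-nef-u
1. o -> e, u -> i / F C0 _: fires at position(s) 12: agufipannefi
2. f -> v, k -> g, p -> b, s -> z / _ Z: no change
surface: agufipannefi


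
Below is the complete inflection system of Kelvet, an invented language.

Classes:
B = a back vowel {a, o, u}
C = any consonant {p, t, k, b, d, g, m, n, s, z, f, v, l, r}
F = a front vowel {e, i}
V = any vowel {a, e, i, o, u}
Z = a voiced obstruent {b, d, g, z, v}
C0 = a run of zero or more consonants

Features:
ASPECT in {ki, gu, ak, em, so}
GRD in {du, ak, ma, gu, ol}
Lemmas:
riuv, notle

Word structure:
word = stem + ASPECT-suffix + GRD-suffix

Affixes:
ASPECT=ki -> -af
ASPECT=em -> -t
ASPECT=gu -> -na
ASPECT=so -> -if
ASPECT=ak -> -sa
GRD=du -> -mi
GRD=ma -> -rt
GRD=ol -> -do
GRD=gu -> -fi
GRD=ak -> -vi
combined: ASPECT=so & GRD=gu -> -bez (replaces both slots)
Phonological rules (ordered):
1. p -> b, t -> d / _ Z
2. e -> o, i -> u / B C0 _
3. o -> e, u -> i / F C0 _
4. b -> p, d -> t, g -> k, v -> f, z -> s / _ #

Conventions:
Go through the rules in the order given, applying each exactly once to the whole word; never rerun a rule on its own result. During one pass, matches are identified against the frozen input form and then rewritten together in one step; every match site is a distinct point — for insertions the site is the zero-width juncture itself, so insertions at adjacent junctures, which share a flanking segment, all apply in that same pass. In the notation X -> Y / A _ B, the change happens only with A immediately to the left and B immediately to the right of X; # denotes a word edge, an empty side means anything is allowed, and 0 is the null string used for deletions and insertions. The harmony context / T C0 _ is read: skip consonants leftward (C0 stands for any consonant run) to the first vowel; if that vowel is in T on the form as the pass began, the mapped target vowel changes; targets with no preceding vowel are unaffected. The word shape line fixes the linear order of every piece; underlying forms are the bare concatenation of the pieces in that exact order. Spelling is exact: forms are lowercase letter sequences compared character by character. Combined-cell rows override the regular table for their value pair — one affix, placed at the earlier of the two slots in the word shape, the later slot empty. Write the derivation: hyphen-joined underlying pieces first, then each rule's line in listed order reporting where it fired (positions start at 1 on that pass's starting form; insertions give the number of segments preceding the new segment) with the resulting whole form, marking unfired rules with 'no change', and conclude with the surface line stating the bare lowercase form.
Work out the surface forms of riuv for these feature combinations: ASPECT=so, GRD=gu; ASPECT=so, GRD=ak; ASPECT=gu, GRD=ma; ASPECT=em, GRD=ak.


cell ASPECT=so, GRD=gu:
underlying: riuv-bez
1. p -> b, t -> d / _ Z: no change
2. e -> o, i -> u / B C0 _: fires at position(s) 6: riuvboz
3. o -> e, u -> i / F C0 _: fires at position(s) 3: riivboz
4. b -> p, d -> t, g -> k, v -> f, z -> s / _ #: fires at position(s) 7: riivbos
surface: riivbos

cell ASPECT=so, GRD=ak:
underlying: riuv-if-vi
1. p -> b, t -> d / _ Z: no change
2. e -> o, i -> u / B C0 _: fires at position(s) 5: riuvufvi
3. o -> e, u -> i / F C0 _: fires at position(s) 3: riivufvi
4. b -> p, d -> t, g -> k, v -> f, z -> s / _ #: no change
surface: riivufvi

cell ASPECT=gu, GRD=ma:
underlying: riuv-na-rt
1. p -> b, t -> d / _ Z: no change
2. e -> o, i -> u / B C0 _: no change
3. o -> e, u -> i / F C0 _: fires at position(s) 3: riivnart
4. b -> p, d -> t, g -> k, v -> f, z -> s / _ #: no change
surface: riivnart

cell ASPECT=em, GRD=ak:
underlying: riuv-t-vi
1. p -> b, t -> d / _ Z: fires at position(s) 5: riuvdvi
2. e -> o, i -> u / B C0 _: fires at position(s) 7: riuvdvu
3. o -> e, u -> i / F C0 _: fires at position(s) 3: riivdvu
4. b -> p, d -> t, g -> k, v -> f, z -> s / _ #: no change
surface: riivdvu


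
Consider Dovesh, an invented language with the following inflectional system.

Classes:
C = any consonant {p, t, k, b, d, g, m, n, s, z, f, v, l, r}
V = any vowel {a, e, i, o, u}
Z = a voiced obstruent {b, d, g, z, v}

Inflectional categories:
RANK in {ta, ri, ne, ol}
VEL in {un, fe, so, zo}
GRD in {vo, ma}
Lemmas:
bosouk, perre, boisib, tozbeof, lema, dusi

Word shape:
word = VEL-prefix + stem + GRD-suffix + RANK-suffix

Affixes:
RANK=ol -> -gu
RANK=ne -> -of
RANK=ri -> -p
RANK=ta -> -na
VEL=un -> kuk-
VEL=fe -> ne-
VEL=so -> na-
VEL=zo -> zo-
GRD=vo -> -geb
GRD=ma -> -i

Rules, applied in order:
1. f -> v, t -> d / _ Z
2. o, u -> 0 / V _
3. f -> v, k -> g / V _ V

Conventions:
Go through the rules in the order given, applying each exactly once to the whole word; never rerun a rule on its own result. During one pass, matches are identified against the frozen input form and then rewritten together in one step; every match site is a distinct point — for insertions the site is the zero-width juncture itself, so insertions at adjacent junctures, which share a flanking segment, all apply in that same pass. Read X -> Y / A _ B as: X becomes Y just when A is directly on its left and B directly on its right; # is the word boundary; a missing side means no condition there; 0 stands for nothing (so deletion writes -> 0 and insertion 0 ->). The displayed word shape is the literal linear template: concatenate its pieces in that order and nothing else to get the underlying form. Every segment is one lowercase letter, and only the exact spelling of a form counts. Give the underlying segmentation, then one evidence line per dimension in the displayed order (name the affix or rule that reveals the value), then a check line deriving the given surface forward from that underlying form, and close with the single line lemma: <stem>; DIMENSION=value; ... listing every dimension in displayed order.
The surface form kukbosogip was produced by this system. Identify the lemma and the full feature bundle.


underlying: kuk-bosouk-i-p
RANK=ri - signalled by the affix -p
VEL=un - signalled by the affix kuk-
GRD=ma - signalled by the affix -i
check: kukbosoukip -> kukbosoukip -> kukbosokip -> kukbosogip
lemma: bosouk; RANK=ri; VEL=un; GRD=ma


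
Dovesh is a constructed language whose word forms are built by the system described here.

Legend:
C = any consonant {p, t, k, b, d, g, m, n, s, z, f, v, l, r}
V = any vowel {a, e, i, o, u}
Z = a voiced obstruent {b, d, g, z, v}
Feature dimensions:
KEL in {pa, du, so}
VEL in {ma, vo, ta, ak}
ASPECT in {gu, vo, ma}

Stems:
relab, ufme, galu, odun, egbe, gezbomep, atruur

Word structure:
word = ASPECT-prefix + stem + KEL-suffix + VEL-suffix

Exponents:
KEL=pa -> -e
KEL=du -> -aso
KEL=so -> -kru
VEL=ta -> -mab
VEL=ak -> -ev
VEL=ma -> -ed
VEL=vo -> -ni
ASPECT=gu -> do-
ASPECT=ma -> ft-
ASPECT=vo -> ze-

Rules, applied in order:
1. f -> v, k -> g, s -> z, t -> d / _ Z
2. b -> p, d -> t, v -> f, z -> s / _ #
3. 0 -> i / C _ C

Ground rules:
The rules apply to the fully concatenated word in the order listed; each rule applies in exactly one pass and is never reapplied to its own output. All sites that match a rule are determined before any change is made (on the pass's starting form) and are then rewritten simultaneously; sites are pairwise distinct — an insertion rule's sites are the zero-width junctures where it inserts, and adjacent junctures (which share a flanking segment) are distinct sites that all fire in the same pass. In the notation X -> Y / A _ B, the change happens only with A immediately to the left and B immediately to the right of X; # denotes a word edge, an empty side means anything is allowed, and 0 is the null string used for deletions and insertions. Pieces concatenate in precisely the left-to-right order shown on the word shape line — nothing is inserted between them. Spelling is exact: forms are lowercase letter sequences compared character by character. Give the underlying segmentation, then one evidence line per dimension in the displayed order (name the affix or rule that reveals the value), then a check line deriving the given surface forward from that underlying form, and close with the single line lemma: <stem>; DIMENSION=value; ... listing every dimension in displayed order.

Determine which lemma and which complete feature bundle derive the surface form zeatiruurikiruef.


underlying: ze-atruur-kru-ev
KEL=so - signalled by the affix -kru
VEL=ak - signalled by the affix -ev
ASPECT=vo - signalled by the affix ze-
check: zeatruurkruev -> zeatruurkruev -> zeatruurkruef -> zeatiruurikiruef
lemma: atruur; KEL=so; VEL=ak; ASPECT=vo


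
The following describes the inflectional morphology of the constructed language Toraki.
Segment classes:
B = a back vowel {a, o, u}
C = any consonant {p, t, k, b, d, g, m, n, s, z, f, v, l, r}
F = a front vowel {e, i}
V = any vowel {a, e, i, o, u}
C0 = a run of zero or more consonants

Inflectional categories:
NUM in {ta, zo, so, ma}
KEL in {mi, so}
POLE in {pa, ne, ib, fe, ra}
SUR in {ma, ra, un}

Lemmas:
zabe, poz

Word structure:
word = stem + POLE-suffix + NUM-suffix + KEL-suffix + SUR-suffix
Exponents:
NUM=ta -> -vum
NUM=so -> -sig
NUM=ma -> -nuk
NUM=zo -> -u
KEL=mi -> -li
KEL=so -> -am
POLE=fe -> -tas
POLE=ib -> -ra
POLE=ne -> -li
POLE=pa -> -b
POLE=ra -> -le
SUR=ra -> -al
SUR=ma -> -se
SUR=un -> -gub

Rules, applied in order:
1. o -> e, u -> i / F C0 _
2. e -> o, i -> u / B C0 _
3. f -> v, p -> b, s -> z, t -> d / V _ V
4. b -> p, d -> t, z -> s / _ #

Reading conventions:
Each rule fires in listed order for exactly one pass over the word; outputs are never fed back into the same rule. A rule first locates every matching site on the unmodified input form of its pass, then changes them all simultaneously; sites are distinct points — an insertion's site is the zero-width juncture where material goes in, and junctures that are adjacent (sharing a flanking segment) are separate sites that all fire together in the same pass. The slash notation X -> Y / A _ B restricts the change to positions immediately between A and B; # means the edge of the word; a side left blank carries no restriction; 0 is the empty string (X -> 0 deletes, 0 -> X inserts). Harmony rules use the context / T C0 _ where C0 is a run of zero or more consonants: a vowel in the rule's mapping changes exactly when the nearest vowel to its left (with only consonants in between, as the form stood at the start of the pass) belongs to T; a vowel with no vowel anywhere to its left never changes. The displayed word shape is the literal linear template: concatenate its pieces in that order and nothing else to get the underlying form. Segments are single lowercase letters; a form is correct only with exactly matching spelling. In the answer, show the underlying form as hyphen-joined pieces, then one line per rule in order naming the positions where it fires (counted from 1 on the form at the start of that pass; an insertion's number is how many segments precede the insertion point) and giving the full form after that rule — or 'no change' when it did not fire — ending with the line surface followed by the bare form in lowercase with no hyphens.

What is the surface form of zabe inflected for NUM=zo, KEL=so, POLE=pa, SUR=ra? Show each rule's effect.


underlying: zabe-b-u-am-al
1. o -> e, u -> i / F C0 _: fires at position(s) 6: zabebiamal
2. e -> o, i -> u / B C0 _: fires at position(s) 4: zabobiamal
3. f -> v, p -> b, s -> z, t -> d / V _ V: no change
4. b -> p, d -> t, z -> s / _ #: no change
surface: zabobiamal


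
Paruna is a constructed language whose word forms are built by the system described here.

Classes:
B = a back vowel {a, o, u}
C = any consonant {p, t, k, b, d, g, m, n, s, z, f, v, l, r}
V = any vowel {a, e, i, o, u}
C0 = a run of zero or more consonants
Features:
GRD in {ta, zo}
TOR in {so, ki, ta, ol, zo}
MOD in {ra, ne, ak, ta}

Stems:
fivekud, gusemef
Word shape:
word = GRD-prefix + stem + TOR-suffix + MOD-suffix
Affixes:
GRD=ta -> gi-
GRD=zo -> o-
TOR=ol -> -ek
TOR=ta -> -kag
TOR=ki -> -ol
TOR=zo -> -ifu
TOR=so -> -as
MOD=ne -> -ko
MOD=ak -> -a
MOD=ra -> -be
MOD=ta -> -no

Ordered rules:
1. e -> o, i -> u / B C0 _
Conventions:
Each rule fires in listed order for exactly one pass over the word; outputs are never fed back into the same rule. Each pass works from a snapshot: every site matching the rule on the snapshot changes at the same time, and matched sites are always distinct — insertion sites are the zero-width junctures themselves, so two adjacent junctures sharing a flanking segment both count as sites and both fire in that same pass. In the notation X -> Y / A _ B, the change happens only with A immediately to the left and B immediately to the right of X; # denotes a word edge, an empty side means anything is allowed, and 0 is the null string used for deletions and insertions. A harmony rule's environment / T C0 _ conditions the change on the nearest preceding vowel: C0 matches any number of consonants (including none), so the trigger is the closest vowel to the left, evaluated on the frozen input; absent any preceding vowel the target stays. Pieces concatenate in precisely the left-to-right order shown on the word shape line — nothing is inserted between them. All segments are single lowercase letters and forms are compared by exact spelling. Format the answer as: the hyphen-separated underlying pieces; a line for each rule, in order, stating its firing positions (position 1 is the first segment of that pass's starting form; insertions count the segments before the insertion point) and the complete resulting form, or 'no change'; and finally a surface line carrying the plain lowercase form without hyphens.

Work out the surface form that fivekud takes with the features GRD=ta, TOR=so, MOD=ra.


underlying: gi-fivekud-as-be
1. e -> o, i -> u / B C0 _: fires at position(s) 13: gifivekudasbo
surface: gifivekudasbo


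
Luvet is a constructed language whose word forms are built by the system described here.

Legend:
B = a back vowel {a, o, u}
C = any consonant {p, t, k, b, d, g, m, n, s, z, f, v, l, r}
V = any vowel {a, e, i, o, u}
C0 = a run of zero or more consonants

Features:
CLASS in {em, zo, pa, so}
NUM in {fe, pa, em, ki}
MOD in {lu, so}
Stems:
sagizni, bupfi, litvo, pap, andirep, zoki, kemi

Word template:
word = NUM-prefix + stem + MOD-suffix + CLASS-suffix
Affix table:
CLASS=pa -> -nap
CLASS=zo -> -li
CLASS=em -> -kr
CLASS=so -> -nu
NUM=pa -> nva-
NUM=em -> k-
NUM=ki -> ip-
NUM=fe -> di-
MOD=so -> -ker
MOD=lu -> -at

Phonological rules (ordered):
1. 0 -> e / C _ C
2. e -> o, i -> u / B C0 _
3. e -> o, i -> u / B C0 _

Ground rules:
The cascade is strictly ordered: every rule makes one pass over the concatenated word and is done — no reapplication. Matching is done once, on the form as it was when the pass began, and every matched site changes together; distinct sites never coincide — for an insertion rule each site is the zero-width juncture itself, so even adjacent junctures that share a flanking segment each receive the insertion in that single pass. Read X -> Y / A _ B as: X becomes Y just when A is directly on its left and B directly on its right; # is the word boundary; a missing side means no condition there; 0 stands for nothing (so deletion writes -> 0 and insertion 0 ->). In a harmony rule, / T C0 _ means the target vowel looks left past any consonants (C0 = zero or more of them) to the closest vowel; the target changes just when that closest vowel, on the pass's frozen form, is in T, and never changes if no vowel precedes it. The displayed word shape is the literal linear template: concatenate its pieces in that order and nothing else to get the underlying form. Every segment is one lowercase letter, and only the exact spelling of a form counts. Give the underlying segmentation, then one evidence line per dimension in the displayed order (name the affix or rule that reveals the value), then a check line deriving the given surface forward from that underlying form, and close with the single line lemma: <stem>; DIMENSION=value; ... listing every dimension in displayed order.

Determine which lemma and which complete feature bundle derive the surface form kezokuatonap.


underlying: k-zoki-at-nap
CLASS=pa - signalled by the affix -nap
NUM=em - signalled by the affix k-
MOD=lu - signalled by the affix -at
check: kzokiatnap -> kezokiatenap -> kezokuatonap -> kezokuatonap
lemma: zoki; CLASS=pa; NUM=em; MOD=lu


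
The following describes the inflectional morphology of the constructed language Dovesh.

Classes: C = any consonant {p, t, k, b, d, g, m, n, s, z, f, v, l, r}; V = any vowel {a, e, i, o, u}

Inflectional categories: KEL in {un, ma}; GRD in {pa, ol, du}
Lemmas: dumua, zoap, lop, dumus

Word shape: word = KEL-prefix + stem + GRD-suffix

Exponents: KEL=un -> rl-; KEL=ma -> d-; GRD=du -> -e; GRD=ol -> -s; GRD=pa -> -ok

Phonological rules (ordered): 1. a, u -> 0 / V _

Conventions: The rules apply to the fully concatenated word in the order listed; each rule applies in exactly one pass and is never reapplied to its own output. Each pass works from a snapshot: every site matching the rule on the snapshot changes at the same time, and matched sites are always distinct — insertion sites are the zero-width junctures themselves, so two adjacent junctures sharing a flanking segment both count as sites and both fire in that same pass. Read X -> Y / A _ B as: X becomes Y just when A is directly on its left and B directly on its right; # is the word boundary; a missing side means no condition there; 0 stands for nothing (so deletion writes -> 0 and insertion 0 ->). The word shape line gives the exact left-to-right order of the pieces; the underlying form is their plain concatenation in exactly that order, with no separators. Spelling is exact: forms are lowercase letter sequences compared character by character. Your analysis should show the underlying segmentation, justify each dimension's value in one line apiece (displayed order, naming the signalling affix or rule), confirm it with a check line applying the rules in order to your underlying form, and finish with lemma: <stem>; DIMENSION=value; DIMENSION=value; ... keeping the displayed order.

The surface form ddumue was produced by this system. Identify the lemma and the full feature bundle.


underlying: d-dumua-e
KEL=ma - signalled by the affix d-
GRD=du - signalled by the affix -e
check: ddumuae -> ddumue
lemma: dumua; KEL=ma; GRD=du


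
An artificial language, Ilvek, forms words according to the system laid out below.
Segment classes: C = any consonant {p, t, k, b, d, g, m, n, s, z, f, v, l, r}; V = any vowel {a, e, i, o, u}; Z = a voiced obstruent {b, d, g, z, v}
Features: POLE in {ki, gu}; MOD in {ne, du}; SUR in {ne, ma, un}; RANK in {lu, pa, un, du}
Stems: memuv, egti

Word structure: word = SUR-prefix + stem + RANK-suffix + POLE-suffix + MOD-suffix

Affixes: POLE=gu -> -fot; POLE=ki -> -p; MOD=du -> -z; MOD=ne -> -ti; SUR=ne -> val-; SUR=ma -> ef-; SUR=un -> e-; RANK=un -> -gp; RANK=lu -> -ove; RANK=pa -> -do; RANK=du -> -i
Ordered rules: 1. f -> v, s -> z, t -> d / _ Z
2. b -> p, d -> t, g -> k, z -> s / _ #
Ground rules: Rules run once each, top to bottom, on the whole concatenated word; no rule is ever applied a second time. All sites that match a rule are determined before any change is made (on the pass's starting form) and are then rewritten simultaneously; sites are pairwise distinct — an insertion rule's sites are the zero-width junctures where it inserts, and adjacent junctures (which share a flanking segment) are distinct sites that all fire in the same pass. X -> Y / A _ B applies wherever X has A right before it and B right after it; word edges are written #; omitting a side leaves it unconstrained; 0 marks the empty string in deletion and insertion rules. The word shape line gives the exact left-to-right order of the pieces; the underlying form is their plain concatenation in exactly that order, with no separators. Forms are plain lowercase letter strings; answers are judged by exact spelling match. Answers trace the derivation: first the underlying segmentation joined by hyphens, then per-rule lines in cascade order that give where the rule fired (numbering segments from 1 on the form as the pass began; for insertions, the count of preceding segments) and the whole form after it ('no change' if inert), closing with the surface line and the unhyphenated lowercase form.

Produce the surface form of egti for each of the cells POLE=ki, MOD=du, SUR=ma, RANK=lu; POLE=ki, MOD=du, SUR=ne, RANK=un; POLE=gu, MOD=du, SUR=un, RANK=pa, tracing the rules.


cell POLE=ki, MOD=du, SUR=ma, RANK=lu:
underlying: ef-egti-ove-p-z
1. f -> v, s -> z, t -> d / _ Z: no change
2. b -> p, d -> t, g -> k, z -> s / _ #: fires at position(s) 11: efegtioveps
surface: efegtioveps

cell POLE=ki, MOD=du, SUR=ne, RANK=un:
underlying: val-egti-gp-p-z
1. f -> v, s -> z, t -> d / _ Z: no change
2. b -> p, d -> t, g -> k, z -> s / _ #: fires at position(s) 11: valegtigpps
surface: valegtigpps

cell POLE=gu, MOD=du, SUR=un, RANK=pa:
underlying: e-egti-do-fot-z
1. f -> v, s -> z, t -> d / _ Z: fires at position(s) 10: eegtidofodz
2. b -> p, d -> t, g -> k, z -> s / _ #: fires at position(s) 11: eegtidofods
surface: eegtidofods


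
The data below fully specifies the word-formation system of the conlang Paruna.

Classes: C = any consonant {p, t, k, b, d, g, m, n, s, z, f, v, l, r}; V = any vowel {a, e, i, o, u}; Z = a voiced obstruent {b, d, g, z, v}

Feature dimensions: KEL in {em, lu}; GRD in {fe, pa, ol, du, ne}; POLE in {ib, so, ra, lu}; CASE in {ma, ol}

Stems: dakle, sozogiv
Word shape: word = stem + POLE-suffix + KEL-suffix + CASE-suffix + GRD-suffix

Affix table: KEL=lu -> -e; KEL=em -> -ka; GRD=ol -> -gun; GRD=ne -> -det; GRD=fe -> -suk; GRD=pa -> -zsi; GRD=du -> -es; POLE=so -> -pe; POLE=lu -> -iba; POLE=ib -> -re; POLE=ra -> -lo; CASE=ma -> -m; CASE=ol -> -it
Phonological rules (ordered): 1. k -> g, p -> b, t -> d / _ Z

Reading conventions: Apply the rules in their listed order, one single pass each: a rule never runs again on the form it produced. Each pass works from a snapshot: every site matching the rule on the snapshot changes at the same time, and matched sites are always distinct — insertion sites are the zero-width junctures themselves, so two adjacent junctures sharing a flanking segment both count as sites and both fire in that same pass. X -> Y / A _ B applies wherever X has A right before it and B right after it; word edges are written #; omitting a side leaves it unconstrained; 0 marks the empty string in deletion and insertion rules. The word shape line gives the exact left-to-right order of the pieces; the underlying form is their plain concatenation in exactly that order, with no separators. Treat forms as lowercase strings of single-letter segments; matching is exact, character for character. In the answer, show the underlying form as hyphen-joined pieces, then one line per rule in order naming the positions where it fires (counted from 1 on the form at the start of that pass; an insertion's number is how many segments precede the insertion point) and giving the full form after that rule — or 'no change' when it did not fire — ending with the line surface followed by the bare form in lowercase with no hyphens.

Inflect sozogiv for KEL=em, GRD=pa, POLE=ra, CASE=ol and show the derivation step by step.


underlying: sozogiv-lo-ka-it-zsi
1. k -> g, p -> b, t -> d / _ Z: fires at position(s) 13: sozogivlokaidzsi
surface: sozogivlokaidzsi


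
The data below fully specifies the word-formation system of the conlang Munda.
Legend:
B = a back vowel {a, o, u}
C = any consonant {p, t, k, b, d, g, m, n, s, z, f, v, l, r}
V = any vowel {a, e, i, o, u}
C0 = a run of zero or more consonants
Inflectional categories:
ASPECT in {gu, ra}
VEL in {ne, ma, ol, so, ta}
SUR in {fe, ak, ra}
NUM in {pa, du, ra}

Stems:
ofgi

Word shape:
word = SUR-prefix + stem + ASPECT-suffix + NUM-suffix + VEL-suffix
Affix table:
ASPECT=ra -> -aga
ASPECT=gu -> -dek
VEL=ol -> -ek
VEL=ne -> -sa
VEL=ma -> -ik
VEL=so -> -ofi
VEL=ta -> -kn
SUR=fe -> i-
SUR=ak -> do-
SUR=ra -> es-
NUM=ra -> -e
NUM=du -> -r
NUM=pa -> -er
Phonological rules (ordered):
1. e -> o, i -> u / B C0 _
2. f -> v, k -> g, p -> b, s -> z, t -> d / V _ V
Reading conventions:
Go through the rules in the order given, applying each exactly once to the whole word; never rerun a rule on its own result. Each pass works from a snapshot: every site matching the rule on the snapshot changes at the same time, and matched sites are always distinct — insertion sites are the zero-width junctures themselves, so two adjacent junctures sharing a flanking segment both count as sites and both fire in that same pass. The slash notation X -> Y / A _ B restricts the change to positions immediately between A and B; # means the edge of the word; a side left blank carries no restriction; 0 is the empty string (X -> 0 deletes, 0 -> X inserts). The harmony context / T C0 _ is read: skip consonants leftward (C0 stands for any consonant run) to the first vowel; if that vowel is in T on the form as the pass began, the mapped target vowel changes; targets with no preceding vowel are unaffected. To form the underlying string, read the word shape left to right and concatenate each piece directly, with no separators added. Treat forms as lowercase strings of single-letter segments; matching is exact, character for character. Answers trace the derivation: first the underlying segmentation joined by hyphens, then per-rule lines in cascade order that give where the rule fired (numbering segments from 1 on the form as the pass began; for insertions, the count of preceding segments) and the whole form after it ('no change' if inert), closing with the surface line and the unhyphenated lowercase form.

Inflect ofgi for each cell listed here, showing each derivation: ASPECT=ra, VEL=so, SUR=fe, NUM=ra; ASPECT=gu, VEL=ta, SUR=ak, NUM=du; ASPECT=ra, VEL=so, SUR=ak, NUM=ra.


cell ASPECT=ra, VEL=so, SUR=fe, NUM=ra:
underlying: i-ofgi-aga-e-ofi
1. e -> o, i -> u / B C0 _: fires at position(s) 5, 9, 12: iofguagaoofu
2. f -> v, k -> g, p -> b, s -> z, t -> d / V _ V: fires at position(s) 11: iofguagaoovu
surface: iofguagaoovu

cell ASPECT=gu, VEL=ta, SUR=ak, NUM=du:
underlying: do-ofgi-dek-r-kn
1. e -> o, i -> u / B C0 _: fires at position(s) 6: doofgudekrkn
2. f -> v, k -> g, p -> b, s -> z, t -> d / V _ V: no change
surface: doofgudekrkn

cell ASPECT=ra, VEL=so, SUR=ak, NUM=ra:
underlying: do-ofgi-aga-e-ofi
1. e -> o, i -> u / B C0 _: fires at position(s) 6, 10, 13: doofguagaoofu
2. f -> v, k -> g, p -> b, s -> z, t -> d / V _ V: fires at position(s) 12: doofguagaoovu
surface: doofguagaoovu


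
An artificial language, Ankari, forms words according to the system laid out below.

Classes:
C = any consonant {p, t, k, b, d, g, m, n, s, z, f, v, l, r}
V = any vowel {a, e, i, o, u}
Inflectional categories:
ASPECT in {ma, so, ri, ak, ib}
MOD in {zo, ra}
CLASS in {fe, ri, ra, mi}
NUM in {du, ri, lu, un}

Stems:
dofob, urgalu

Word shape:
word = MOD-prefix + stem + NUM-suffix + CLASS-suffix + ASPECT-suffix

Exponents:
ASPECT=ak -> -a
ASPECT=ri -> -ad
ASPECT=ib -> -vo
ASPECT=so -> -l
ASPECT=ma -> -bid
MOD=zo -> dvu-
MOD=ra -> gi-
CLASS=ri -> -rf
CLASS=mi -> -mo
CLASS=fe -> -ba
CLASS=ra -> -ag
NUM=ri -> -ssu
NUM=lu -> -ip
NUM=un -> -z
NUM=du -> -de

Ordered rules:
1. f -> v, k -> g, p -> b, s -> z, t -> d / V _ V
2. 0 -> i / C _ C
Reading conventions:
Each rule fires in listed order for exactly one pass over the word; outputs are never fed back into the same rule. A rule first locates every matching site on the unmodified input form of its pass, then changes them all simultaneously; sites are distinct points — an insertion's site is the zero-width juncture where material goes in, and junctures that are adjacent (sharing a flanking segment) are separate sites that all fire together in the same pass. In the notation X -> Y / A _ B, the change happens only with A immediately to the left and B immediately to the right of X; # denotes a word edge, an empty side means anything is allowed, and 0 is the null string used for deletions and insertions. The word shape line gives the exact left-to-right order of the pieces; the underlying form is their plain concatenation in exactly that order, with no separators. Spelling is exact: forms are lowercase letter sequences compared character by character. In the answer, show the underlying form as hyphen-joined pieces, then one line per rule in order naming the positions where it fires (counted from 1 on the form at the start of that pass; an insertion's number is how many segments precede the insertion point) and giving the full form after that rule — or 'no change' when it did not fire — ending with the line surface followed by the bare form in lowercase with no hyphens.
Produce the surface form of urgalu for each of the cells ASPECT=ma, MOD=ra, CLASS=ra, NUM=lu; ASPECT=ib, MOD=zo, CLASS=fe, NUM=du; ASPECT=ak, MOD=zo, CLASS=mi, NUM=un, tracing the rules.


cell ASPECT=ma, MOD=ra, CLASS=ra, NUM=lu:
underlying: gi-urgalu-ip-ag-bid
1. f -> v, k -> g, p -> b, s -> z, t -> d / V _ V: fires at position(s) 10: giurgaluibagbid
2. 0 -> i / C _ C: inserts after position(s) 4, 12: giurigaluibagibid
surface: giurigaluibagibid

cell ASPECT=ib, MOD=zo, CLASS=fe, NUM=du:
underlying: dvu-urgalu-de-ba-vo
1. f -> v, k -> g, p -> b, s -> z, t -> d / V _ V: no change
2. 0 -> i / C _ C: inserts after position(s) 1, 5: divuurigaludebavo
surface: divuurigaludebavo

cell ASPECT=ak, MOD=zo, CLASS=mi, NUM=un:
underlying: dvu-urgalu-z-mo-a
1. f -> v, k -> g, p -> b, s -> z, t -> d / V _ V: no change
2. 0 -> i / C _ C: inserts after position(s) 1, 5, 10: divuurigaluzimoa
surface: divuurigaluzimoa


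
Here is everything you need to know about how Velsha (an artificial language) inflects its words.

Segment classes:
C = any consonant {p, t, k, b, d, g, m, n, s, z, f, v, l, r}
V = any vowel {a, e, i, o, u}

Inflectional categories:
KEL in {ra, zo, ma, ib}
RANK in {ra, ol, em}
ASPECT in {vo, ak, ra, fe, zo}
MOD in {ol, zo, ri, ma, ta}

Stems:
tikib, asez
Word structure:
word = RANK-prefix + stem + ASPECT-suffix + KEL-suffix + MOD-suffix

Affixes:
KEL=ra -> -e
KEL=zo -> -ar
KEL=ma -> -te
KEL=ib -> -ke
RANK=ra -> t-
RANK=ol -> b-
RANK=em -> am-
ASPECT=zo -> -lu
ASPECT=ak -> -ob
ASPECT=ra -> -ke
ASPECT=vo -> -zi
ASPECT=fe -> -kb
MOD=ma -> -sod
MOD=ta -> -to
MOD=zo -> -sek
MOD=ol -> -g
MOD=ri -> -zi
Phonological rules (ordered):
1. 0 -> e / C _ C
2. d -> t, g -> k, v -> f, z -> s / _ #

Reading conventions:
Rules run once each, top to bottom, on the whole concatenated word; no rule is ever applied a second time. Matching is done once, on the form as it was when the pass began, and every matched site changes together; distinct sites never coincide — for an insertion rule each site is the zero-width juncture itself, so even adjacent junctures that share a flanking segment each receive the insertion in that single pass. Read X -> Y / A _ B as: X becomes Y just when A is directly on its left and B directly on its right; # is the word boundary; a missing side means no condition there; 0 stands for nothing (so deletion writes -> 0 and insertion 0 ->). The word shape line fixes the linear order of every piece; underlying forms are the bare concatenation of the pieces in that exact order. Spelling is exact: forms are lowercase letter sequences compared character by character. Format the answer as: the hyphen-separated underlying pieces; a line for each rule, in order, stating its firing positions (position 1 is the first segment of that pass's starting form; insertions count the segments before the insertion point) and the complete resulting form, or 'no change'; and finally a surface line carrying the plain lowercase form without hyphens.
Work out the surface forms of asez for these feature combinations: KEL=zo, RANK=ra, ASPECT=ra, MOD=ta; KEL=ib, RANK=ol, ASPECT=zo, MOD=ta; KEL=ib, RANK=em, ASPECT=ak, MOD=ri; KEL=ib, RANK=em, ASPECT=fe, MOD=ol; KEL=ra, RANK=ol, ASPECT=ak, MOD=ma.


cell KEL=zo, RANK=ra, ASPECT=ra, MOD=ta:
underlying: t-asez-ke-ar-to
1. 0 -> e / C _ C: inserts after position(s) 5, 9: tasezekeareto
2. d -> t, g -> k, v -> f, z -> s / _ #: no change
surface: tasezekeareto

cell KEL=ib, RANK=ol, ASPECT=zo, MOD=ta:
underlying: b-asez-lu-ke-to
1. 0 -> e / C _ C: inserts after position(s) 5: basezeluketo
2. d -> t, g -> k, v -> f, z -> s / _ #: no change
surface: basezeluketo

cell KEL=ib, RANK=em, ASPECT=ak, MOD=ri:
underlying: am-asez-ob-ke-zi
1. 0 -> e / C _ C: inserts after position(s) 8: amasezobekezi
2. d -> t, g -> k, v -> f, z -> s / _ #: no change
surface: amasezobekezi

cell KEL=ib, RANK=em, ASPECT=fe, MOD=ol:
underlying: am-asez-kb-ke-g
1. 0 -> e / C _ C: inserts after position(s) 6, 7, 8: amasezekebekeg
2. d -> t, g -> k, v -> f, z -> s / _ #: fires at position(s) 14: amasezekebekek
surface: amasezekebekek

cell KEL=ra, RANK=ol, ASPECT=ak, MOD=ma:
underlying: b-asez-ob-e-sod
1. 0 -> e / C _ C: no change
2. d -> t, g -> k, v -> f, z -> s / _ #: fires at position(s) 11: basezobesot
surface: basezobesot
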